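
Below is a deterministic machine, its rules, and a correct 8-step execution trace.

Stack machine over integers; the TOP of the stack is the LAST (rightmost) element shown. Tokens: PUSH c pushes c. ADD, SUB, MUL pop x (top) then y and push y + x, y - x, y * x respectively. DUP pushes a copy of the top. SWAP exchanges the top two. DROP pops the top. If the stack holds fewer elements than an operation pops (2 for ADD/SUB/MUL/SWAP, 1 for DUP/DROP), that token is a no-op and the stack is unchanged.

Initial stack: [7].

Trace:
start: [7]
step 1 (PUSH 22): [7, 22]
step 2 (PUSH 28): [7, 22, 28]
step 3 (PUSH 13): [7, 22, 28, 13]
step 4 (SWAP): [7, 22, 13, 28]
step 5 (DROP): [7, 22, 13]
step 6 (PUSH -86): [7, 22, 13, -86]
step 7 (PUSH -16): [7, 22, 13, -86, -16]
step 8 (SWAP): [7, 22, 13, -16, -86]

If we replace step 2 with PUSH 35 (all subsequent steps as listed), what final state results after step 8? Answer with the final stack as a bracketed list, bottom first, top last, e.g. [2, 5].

[7, 22, 13, -16, -86]

(re-executing from step 2 with the substitution; state before step 2: [7, 22])
step 2 (PUSH 35): [7, 22, 35]
step 3 (PUSH 13): [7, 22, 35, 13]
step 4 (SWAP): [7, 22, 13, 35]
step 5 (DROP): [7, 22, 13]
step 6 (PUSH -86): [7, 22, 13, -86]
step 7 (PUSH -16): [7, 22, 13, -86, -16]
step 8 (SWAP): [7, 22, 13, -16, -86]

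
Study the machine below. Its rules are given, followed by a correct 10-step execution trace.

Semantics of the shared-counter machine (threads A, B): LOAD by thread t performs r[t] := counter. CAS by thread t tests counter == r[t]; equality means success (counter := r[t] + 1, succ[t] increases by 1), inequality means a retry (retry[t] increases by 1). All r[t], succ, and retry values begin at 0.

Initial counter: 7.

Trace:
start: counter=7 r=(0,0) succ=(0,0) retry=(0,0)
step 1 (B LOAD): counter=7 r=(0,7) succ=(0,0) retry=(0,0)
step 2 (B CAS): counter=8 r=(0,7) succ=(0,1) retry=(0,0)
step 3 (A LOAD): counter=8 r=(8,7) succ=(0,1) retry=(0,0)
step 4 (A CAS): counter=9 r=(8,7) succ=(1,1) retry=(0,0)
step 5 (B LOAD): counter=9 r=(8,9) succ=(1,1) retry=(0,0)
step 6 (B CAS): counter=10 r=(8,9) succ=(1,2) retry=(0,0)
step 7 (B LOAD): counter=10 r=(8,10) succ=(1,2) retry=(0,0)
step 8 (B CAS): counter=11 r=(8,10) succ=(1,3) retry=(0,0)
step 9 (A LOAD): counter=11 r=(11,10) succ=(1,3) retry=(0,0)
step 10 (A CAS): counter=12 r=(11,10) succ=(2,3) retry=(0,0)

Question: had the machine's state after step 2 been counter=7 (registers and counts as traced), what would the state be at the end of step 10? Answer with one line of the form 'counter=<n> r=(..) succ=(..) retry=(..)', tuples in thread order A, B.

counter=11 r=(10,9) succ=(2,3) retry=(0,0)

state after step 2 := counter=7 r=(0,7) succ=(0,1) retry=(0,0)
step 3 (A LOAD): counter=7 r=(7,7) succ=(0,1) retry=(0,0)
step 4 (A CAS): counter=8 r=(7,7) succ=(1,1) retry=(0,0)
step 5 (B LOAD): counter=8 r=(7,8) succ=(1,1) retry=(0,0)
step 6 (B CAS): counter=9 r=(7,8) succ=(1,2) retry=(0,0)
step 7 (B LOAD): counter=9 r=(7,9) succ=(1,2) retry=(0,0)
step 8 (B CAS): counter=10 r=(7,9) succ=(1,3) retry=(0,0)
step 9 (A LOAD): counter=10 r=(10,9) succ=(1,3) retry=(0,0)
step 10 (A CAS): counter=11 r=(10,9) succ=(2,3) retry=(0,0)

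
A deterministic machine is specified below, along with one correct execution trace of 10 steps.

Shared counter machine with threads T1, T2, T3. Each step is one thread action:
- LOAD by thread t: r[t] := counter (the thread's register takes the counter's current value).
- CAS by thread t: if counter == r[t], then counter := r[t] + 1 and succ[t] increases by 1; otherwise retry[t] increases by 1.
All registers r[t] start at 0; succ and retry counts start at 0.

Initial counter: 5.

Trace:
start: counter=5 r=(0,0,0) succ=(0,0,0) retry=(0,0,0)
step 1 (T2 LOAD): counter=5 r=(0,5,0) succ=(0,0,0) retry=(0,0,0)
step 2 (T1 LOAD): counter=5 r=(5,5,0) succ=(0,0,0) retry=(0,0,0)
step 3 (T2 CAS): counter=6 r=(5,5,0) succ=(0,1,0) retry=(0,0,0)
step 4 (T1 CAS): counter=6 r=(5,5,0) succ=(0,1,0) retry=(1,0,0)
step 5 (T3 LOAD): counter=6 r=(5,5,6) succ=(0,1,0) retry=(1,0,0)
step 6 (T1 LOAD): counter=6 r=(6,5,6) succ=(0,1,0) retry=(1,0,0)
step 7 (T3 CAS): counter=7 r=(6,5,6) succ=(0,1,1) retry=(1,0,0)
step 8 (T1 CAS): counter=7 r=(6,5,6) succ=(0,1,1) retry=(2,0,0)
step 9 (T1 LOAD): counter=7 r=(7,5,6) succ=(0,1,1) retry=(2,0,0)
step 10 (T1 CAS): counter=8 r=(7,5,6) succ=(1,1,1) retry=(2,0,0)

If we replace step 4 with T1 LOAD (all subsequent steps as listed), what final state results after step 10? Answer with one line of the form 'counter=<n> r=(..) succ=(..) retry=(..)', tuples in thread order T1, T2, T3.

(re-executing from step 4 with the substitution; state before step 4: counter=6 r=(5,5,0) succ=(0,1,0) retry=(0,0,0))
step 4 (T1 LOAD): counter=6 r=(6,5,0) succ=(0,1,0) retry=(0,0,0)
step 5 (T3 LOAD): counter=6 r=(6,5,6) succ=(0,1,0) retry=(0,0,0)
step 6 (T1 LOAD): counter=6 r=(6,5,6) succ=(0,1,0) retry=(0,0,0)
step 7 (T3 CAS): counter=7 r=(6,5,6) succ=(0,1,1) retry=(0,0,0)
step 8 (T1 CAS): counter=7 r=(6,5,6) succ=(0,1,1) retry=(1,0,0)
step 9 (T1 LOAD): counter=7 r=(7,5,6) succ=(0,1,1) retry=(1,0,0)
step 10 (T1 CAS): counter=8 r=(7,5,6) succ=(1,1,1) retry=(1,0,0)

counter=8 r=(7,5,6) succ=(1,1,1) retry=(1,0,0)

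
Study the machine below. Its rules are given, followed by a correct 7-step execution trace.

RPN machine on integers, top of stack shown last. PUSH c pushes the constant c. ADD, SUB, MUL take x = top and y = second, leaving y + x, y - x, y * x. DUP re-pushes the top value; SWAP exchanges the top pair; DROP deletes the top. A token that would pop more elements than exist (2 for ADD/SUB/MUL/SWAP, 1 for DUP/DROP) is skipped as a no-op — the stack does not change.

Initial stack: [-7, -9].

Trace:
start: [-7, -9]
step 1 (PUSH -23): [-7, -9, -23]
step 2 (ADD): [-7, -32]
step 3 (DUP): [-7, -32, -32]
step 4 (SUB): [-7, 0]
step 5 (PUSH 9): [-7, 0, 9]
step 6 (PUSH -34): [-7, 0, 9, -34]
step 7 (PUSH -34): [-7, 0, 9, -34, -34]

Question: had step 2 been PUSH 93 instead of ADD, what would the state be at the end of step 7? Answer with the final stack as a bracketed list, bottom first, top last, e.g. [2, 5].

[-7, -9, -23, 0, 9, -34, -34]

(re-executing from step 2 with the substitution; state before step 2: [-7, -9, -23])
step 2 (PUSH 93): [-7, -9, -23, 93]
step 3 (DUP): [-7, -9, -23, 93, 93]
step 4 (SUB): [-7, -9, -23, 0]
step 5 (PUSH 9): [-7, -9, -23, 0, 9]
step 6 (PUSH -34): [-7, -9, -23, 0, 9, -34]
step 7 (PUSH -34): [-7, -9, -23, 0, 9, -34, -34]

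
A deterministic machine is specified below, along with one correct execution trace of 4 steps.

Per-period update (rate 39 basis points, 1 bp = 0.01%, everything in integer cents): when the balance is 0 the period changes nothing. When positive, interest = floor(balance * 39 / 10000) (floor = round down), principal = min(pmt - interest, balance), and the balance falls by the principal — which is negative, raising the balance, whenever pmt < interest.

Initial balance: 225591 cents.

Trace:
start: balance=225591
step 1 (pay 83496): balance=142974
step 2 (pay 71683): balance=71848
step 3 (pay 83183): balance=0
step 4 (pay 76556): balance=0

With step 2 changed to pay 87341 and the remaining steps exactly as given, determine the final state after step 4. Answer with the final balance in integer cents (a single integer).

0

(re-executing from step 2 with the substitution; state before step 2: balance=142974)
step 2 (pay 87341): balance=56190
step 3 (pay 83183): balance=0
step 4 (pay 76556): balance=0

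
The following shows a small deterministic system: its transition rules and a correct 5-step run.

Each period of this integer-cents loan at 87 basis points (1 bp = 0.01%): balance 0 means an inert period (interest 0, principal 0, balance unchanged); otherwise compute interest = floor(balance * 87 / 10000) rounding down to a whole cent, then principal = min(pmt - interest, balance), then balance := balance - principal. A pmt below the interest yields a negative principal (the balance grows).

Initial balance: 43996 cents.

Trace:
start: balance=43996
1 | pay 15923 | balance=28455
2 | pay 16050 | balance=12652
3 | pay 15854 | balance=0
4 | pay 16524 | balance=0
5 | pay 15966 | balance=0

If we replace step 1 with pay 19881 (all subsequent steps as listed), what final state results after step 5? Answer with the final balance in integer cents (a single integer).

(re-executing from step 1 with the substitution; state before step 1: balance=43996)
1 | pay 19881 | balance=24497
2 | pay 16050 | balance=8660
3 | pay 15854 | balance=0
4 | pay 16524 | balance=0
5 | pay 15966 | balance=0

0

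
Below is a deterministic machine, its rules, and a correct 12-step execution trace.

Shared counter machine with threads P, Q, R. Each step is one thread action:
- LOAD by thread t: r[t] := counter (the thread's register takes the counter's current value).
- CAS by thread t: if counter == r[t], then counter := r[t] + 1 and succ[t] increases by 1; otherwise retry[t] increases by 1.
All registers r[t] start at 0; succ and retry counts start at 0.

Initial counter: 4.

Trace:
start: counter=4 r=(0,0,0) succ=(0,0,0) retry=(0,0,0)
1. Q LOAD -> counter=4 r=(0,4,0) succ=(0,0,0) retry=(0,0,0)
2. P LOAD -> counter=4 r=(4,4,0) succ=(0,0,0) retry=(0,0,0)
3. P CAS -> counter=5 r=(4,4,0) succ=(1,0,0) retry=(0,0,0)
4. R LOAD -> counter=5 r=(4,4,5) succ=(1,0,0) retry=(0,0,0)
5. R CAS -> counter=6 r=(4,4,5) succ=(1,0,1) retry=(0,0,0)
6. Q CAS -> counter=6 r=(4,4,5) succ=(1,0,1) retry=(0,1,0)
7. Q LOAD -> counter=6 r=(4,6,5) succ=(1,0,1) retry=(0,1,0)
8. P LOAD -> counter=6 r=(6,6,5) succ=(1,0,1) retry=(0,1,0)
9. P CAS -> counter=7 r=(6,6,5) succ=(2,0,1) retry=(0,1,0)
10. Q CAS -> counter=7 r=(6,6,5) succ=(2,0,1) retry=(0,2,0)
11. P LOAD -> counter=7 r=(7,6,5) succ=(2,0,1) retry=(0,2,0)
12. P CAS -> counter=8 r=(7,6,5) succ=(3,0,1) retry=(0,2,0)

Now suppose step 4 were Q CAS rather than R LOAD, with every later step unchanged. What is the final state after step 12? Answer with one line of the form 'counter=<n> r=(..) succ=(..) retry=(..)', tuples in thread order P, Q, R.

(re-executing from step 4 with the substitution; state before step 4: counter=5 r=(4,4,0) succ=(1,0,0) retry=(0,0,0))
4. Q CAS -> counter=5 r=(4,4,0) succ=(1,0,0) retry=(0,1,0)
5. R CAS -> counter=5 r=(4,4,0) succ=(1,0,0) retry=(0,1,1)
6. Q CAS -> counter=5 r=(4,4,0) succ=(1,0,0) retry=(0,2,1)
7. Q LOAD -> counter=5 r=(4,5,0) succ=(1,0,0) retry=(0,2,1)
8. P LOAD -> counter=5 r=(5,5,0) succ=(1,0,0) retry=(0,2,1)
9. P CAS -> counter=6 r=(5,5,0) succ=(2,0,0) retry=(0,2,1)
10. Q CAS -> counter=6 r=(5,5,0) succ=(2,0,0) retry=(0,3,1)
11. P LOAD -> counter=6 r=(6,5,0) succ=(2,0,0) retry=(0,3,1)
12. P CAS -> counter=7 r=(6,5,0) succ=(3,0,0) retry=(0,3,1)

counter=7 r=(6,5,0) succ=(3,0,0) retry=(0,3,1)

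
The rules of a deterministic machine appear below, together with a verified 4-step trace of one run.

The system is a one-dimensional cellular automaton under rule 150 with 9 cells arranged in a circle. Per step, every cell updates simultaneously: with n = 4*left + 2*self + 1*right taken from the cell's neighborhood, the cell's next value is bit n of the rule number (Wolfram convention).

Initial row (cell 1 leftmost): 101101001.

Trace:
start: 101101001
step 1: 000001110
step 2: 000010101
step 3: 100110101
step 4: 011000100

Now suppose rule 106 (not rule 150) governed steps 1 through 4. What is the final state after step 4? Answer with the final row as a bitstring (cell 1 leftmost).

001011010

(re-executing steps 1..4 under rule 106; state before step 1: 101101001)
step 1: 111110011
step 2: 000010110
step 3: 000101110
step 4: 001011010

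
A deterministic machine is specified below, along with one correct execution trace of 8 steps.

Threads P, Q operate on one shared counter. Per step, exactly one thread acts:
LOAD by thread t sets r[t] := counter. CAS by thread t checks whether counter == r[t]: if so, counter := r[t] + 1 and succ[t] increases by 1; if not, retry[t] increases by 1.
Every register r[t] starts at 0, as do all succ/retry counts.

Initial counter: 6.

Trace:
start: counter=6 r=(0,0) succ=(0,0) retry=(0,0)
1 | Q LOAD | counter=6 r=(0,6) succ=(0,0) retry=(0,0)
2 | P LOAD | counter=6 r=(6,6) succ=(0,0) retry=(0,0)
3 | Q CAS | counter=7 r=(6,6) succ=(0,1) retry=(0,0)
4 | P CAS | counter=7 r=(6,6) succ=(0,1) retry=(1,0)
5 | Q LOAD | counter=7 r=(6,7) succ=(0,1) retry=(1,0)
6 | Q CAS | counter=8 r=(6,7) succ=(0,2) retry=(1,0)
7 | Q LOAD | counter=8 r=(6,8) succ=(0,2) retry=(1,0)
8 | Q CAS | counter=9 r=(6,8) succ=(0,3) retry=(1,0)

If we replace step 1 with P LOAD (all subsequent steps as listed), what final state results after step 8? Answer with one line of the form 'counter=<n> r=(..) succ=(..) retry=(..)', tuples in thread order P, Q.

(re-executing from step 1 with the substitution; state before step 1: counter=6 r=(0,0) succ=(0,0) retry=(0,0))
1 | P LOAD | counter=6 r=(6,0) succ=(0,0) retry=(0,0)
2 | P LOAD | counter=6 r=(6,0) succ=(0,0) retry=(0,0)
3 | Q CAS | counter=6 r=(6,0) succ=(0,0) retry=(0,1)
4 | P CAS | counter=7 r=(6,0) succ=(1,0) retry=(0,1)
5 | Q LOAD | counter=7 r=(6,7) succ=(1,0) retry=(0,1)
6 | Q CAS | counter=8 r=(6,7) succ=(1,1) retry=(0,1)
7 | Q LOAD | counter=8 r=(6,8) succ=(1,1) retry=(0,1)
8 | Q CAS | counter=9 r=(6,8) succ=(1,2) retry=(0,1)

counter=9 r=(6,8) succ=(1,2) retry=(0,1)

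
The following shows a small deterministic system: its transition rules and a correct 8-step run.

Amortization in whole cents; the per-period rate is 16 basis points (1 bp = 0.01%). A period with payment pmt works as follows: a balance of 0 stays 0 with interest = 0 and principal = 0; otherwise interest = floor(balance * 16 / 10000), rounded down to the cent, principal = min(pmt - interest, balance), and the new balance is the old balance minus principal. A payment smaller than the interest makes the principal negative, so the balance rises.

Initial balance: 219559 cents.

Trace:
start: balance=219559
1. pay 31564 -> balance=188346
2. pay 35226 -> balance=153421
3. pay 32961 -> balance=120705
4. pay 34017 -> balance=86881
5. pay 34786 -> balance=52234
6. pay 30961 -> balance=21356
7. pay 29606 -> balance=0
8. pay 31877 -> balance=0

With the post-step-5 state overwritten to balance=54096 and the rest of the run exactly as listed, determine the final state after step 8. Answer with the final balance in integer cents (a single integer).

state after step 5 := balance=54096
6. pay 30961 -> balance=23221
7. pay 29606 -> balance=0
8. pay 31877 -> balance=0

0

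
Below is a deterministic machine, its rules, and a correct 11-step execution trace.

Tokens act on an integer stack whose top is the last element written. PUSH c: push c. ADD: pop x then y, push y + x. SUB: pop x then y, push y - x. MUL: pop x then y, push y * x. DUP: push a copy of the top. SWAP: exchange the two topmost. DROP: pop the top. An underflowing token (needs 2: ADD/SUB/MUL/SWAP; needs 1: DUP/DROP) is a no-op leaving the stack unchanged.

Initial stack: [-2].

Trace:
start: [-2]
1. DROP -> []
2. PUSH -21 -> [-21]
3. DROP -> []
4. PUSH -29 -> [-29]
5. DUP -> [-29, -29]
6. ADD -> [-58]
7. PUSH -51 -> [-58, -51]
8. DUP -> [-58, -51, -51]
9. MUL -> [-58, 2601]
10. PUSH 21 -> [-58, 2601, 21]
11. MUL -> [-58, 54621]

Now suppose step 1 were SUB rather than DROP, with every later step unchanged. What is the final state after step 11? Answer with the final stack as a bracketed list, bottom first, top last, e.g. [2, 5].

(re-executing from step 1 with the substitution; state before step 1: [-2])
1. SUB -> [-2]
2. PUSH -21 -> [-2, -21]
3. DROP -> [-2]
4. PUSH -29 -> [-2, -29]
5. DUP -> [-2, -29, -29]
6. ADD -> [-2, -58]
7. PUSH -51 -> [-2, -58, -51]
8. DUP -> [-2, -58, -51, -51]
9. MUL -> [-2, -58, 2601]
10. PUSH 21 -> [-2, -58, 2601, 21]
11. MUL -> [-2, -58, 54621]

[-2, -58, 54621]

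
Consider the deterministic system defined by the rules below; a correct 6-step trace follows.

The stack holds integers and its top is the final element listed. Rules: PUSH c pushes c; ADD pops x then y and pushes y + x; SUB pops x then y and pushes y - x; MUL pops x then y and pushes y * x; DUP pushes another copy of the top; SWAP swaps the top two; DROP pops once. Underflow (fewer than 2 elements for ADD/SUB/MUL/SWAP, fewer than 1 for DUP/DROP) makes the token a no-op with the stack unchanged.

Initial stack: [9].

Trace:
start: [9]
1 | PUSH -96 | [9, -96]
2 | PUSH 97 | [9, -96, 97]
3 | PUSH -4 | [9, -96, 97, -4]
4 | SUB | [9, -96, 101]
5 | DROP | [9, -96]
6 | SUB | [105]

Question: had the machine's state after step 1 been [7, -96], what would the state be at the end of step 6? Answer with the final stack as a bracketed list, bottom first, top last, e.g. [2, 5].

state after step 1 := [7, -96]
2 | PUSH 97 | [7, -96, 97]
3 | PUSH -4 | [7, -96, 97, -4]
4 | SUB | [7, -96, 101]
5 | DROP | [7, -96]
6 | SUB | [103]

[103]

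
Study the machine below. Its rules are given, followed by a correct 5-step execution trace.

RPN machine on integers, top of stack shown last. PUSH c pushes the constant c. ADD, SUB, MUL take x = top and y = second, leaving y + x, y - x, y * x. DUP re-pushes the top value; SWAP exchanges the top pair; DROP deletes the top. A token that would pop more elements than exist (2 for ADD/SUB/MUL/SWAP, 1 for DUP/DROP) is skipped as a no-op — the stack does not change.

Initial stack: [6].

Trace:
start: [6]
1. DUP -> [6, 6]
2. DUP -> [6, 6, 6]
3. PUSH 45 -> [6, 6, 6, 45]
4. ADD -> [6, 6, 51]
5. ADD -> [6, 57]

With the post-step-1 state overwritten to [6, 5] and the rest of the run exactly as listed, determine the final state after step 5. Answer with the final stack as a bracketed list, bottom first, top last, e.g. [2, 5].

state after step 1 := [6, 5]
2. DUP -> [6, 5, 5]
3. PUSH 45 -> [6, 5, 5, 45]
4. ADD -> [6, 5, 50]
5. ADD -> [6, 55]

[6, 55]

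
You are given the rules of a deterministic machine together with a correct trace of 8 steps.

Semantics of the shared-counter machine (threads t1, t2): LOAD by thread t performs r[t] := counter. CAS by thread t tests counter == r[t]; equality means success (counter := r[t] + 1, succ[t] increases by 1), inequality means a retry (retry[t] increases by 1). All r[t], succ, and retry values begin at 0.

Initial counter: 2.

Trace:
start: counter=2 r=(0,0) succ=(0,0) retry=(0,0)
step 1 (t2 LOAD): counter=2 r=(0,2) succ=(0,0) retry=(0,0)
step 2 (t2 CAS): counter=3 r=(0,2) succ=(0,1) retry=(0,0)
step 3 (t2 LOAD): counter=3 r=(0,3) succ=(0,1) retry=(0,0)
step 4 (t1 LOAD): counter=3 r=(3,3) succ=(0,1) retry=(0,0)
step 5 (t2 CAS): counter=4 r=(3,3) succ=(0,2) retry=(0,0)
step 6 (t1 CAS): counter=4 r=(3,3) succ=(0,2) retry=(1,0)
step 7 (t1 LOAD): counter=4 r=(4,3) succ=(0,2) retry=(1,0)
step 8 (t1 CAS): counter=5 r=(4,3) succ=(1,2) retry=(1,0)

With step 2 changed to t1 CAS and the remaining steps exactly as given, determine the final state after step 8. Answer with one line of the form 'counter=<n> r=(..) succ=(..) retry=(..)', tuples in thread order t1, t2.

counter=4 r=(3,2) succ=(1,1) retry=(2,0)

(re-executing from step 2 with the substitution; state before step 2: counter=2 r=(0,2) succ=(0,0) retry=(0,0))
step 2 (t1 CAS): counter=2 r=(0,2) succ=(0,0) retry=(1,0)
step 3 (t2 LOAD): counter=2 r=(0,2) succ=(0,0) retry=(1,0)
step 4 (t1 LOAD): counter=2 r=(2,2) succ=(0,0) retry=(1,0)
step 5 (t2 CAS): counter=3 r=(2,2) succ=(0,1) retry=(1,0)
step 6 (t1 CAS): counter=3 r=(2,2) succ=(0,1) retry=(2,0)
step 7 (t1 LOAD): counter=3 r=(3,2) succ=(0,1) retry=(2,0)
step 8 (t1 CAS): counter=4 r=(3,2) succ=(1,1) retry=(2,0)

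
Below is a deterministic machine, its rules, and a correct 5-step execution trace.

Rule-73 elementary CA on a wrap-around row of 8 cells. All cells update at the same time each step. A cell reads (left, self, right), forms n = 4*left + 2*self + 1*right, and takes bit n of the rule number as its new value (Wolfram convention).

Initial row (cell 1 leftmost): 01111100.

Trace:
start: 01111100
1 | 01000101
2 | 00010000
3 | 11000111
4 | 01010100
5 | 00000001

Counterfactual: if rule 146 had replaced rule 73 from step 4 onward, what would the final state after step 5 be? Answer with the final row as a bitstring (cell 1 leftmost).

00000001

(re-executing steps 4..5 under rule 146; state before step 4: 11000111)
4 | 10101011
5 | 00000001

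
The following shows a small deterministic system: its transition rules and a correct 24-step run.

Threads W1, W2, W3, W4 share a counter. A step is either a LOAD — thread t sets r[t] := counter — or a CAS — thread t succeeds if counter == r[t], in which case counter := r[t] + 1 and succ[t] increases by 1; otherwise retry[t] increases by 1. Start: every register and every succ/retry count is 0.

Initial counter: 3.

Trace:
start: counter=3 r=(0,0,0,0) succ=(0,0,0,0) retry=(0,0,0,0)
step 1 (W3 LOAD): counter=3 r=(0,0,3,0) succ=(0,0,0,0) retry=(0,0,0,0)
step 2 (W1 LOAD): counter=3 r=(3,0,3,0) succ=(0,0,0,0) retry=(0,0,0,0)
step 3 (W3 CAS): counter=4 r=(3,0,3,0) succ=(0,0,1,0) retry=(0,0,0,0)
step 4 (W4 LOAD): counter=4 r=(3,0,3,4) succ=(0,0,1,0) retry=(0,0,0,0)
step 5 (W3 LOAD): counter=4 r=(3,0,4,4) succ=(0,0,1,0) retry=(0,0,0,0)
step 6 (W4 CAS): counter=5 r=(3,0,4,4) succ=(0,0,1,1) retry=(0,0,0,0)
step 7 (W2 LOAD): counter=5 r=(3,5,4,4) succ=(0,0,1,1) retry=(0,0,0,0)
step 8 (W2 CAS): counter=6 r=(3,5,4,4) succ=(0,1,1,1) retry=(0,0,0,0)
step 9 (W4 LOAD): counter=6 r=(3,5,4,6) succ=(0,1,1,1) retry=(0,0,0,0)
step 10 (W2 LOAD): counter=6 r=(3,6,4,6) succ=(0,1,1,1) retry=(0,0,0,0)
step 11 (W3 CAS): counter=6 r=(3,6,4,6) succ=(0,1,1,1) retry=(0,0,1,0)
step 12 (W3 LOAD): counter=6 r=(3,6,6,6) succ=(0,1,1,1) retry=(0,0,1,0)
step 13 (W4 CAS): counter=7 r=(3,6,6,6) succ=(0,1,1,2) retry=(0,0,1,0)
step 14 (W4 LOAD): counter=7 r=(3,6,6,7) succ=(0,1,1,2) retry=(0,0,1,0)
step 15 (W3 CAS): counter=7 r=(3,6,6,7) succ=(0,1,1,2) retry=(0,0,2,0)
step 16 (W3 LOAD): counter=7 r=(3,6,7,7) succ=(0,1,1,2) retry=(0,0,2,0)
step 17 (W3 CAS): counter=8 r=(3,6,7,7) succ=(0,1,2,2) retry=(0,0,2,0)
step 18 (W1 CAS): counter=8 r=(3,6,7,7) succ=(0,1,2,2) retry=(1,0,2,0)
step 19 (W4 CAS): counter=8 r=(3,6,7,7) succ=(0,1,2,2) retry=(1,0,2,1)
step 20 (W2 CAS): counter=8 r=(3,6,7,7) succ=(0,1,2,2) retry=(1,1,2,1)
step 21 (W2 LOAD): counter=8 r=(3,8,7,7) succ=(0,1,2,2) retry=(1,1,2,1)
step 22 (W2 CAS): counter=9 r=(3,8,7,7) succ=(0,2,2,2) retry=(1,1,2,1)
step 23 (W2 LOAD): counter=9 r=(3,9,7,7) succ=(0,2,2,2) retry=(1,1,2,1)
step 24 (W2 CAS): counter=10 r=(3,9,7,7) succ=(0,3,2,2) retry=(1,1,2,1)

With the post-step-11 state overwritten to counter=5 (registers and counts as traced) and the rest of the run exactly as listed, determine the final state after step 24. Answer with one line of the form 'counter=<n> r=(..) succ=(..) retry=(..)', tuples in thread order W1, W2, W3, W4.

state after step 11 := counter=5 r=(3,6,4,6) succ=(0,1,1,1) retry=(0,0,1,0)
step 12 (W3 LOAD): counter=5 r=(3,6,5,6) succ=(0,1,1,1) retry=(0,0,1,0)
step 13 (W4 CAS): counter=5 r=(3,6,5,6) succ=(0,1,1,1) retry=(0,0,1,1)
step 14 (W4 LOAD): counter=5 r=(3,6,5,5) succ=(0,1,1,1) retry=(0,0,1,1)
step 15 (W3 CAS): counter=6 r=(3,6,5,5) succ=(0,1,2,1) retry=(0,0,1,1)
step 16 (W3 LOAD): counter=6 r=(3,6,6,5) succ=(0,1,2,1) retry=(0,0,1,1)
step 17 (W3 CAS): counter=7 r=(3,6,6,5) succ=(0,1,3,1) retry=(0,0,1,1)
step 18 (W1 CAS): counter=7 r=(3,6,6,5) succ=(0,1,3,1) retry=(1,0,1,1)
step 19 (W4 CAS): counter=7 r=(3,6,6,5) succ=(0,1,3,1) retry=(1,0,1,2)
step 20 (W2 CAS): counter=7 r=(3,6,6,5) succ=(0,1,3,1) retry=(1,1,1,2)
step 21 (W2 LOAD): counter=7 r=(3,7,6,5) succ=(0,1,3,1) retry=(1,1,1,2)
step 22 (W2 CAS): counter=8 r=(3,7,6,5) succ=(0,2,3,1) retry=(1,1,1,2)
step 23 (W2 LOAD): counter=8 r=(3,8,6,5) succ=(0,2,3,1) retry=(1,1,1,2)
step 24 (W2 CAS): counter=9 r=(3,8,6,5) succ=(0,3,3,1) retry=(1,1,1,2)

counter=9 r=(3,8,6,5) succ=(0,3,3,1) retry=(1,1,1,2)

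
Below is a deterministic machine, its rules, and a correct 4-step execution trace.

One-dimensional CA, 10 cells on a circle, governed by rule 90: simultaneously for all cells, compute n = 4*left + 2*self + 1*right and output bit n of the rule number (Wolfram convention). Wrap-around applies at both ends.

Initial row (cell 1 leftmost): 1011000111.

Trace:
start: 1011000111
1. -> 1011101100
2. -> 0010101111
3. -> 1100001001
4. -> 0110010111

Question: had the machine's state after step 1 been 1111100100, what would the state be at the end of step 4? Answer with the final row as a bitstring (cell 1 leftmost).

state after step 1 := 1111100100
2. -> 1000111011
3. -> 1101101010
4. -> 1101100000

1101100000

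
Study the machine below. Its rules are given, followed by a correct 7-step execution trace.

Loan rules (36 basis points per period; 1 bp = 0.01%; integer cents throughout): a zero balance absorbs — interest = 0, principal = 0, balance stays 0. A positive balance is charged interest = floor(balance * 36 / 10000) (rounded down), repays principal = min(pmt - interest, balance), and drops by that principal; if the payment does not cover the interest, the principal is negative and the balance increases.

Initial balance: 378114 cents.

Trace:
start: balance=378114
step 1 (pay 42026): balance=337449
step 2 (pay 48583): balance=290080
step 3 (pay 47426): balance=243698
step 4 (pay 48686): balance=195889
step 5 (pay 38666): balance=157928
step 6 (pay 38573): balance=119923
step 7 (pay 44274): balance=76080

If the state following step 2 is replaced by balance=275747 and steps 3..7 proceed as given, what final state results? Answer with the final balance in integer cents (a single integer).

state after step 2 := balance=275747
step 3 (pay 47426): balance=229313
step 4 (pay 48686): balance=181452
step 5 (pay 38666): balance=143439
step 6 (pay 38573): balance=105382
step 7 (pay 44274): balance=61487

61487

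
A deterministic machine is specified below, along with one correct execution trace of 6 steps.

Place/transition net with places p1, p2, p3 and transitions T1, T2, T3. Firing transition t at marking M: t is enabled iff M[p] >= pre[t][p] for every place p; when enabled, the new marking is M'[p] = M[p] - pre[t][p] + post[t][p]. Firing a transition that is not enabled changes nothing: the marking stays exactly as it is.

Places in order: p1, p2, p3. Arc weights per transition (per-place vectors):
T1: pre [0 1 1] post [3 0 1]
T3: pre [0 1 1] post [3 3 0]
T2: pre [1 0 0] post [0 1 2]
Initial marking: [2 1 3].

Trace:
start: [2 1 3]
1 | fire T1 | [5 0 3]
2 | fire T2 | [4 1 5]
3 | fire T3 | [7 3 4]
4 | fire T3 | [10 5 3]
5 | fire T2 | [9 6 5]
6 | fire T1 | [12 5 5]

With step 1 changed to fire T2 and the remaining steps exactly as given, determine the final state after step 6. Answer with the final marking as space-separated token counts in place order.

8 7 7

(re-executing from step 1 with the substitution; state before step 1: [2 1 3])
1 | fire T2 | [1 2 5]
2 | fire T2 | [0 3 7]
3 | fire T3 | [3 5 6]
4 | fire T3 | [6 7 5]
5 | fire T2 | [5 8 7]
6 | fire T1 | [8 7 7]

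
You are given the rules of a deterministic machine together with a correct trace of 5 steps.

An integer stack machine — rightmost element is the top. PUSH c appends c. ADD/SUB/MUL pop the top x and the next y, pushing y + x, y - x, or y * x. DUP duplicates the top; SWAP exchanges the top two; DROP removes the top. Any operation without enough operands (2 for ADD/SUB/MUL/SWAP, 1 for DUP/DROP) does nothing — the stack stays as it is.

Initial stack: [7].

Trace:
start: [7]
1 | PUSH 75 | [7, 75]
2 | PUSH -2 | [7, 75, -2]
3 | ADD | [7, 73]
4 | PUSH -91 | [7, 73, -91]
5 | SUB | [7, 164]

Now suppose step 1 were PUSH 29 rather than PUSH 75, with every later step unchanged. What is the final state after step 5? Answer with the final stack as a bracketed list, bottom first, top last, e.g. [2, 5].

(re-executing from step 1 with the substitution; state before step 1: [7])
1 | PUSH 29 | [7, 29]
2 | PUSH -2 | [7, 29, -2]
3 | ADD | [7, 27]
4 | PUSH -91 | [7, 27, -91]
5 | SUB | [7, 118]

[7, 118]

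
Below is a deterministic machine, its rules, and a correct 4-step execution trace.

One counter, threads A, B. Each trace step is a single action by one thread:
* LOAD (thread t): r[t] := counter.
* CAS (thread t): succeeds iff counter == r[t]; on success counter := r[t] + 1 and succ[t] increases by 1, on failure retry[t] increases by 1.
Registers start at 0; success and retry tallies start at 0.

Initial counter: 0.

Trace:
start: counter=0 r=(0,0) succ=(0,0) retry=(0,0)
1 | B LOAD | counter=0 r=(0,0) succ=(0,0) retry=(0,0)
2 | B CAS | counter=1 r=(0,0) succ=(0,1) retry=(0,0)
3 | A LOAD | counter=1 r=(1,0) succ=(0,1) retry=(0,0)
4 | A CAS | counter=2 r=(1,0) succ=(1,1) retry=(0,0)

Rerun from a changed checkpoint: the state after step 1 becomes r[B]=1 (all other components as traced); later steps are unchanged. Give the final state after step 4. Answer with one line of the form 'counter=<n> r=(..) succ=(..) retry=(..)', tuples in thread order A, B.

counter=1 r=(0,1) succ=(1,0) retry=(0,1)

state after step 1 := counter=0 r=(0,1) succ=(0,0) retry=(0,0)
2 | B CAS | counter=0 r=(0,1) succ=(0,0) retry=(0,1)
3 | A LOAD | counter=0 r=(0,1) succ=(0,0) retry=(0,1)
4 | A CAS | counter=1 r=(0,1) succ=(1,0) retry=(0,1)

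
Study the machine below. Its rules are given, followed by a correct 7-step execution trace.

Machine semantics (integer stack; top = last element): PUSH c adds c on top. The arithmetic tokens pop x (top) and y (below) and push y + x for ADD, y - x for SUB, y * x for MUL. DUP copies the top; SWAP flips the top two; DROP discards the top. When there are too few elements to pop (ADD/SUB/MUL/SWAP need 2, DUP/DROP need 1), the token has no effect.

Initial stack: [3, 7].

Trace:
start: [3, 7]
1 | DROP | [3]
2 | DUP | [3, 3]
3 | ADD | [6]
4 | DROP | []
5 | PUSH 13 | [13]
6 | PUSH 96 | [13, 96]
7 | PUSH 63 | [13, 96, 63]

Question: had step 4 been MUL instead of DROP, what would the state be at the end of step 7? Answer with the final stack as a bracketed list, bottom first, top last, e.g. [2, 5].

[6, 13, 96, 63]

(re-executing from step 4 with the substitution; state before step 4: [6])
4 | MUL | [6]
5 | PUSH 13 | [6, 13]
6 | PUSH 96 | [6, 13, 96]
7 | PUSH 63 | [6, 13, 96, 63]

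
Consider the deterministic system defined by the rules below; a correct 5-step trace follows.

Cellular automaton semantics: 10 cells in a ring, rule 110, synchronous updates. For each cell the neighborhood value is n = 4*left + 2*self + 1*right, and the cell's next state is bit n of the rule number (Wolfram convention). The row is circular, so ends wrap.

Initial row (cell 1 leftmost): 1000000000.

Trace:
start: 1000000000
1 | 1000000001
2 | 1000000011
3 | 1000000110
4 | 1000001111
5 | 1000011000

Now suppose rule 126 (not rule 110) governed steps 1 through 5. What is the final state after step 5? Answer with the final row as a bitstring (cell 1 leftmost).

0011111110

(re-executing steps 1..5 under rule 126; state before step 1: 1000000000)
1 | 1100000001
2 | 0110000011
3 | 1111000111
4 | 0001101100
5 | 0011111110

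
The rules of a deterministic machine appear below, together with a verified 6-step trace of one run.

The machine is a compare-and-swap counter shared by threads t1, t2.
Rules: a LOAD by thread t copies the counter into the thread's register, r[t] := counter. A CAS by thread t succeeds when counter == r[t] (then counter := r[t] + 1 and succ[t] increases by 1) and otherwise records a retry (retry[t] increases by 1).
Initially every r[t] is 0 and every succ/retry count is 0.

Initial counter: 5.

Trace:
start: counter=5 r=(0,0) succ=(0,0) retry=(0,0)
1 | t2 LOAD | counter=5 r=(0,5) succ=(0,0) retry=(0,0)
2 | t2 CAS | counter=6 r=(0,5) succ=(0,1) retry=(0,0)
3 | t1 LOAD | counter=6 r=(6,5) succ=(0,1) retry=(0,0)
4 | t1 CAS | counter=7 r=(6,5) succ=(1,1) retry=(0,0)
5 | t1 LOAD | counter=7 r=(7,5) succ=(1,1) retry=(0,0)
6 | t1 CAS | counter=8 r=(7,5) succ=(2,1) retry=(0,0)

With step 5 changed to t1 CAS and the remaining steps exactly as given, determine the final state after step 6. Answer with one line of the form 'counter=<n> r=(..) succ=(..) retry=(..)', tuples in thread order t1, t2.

(re-executing from step 5 with the substitution; state before step 5: counter=7 r=(6,5) succ=(1,1) retry=(0,0))
5 | t1 CAS | counter=7 r=(6,5) succ=(1,1) retry=(1,0)
6 | t1 CAS | counter=7 r=(6,5) succ=(1,1) retry=(2,0)

counter=7 r=(6,5) succ=(1,1) retry=(2,0)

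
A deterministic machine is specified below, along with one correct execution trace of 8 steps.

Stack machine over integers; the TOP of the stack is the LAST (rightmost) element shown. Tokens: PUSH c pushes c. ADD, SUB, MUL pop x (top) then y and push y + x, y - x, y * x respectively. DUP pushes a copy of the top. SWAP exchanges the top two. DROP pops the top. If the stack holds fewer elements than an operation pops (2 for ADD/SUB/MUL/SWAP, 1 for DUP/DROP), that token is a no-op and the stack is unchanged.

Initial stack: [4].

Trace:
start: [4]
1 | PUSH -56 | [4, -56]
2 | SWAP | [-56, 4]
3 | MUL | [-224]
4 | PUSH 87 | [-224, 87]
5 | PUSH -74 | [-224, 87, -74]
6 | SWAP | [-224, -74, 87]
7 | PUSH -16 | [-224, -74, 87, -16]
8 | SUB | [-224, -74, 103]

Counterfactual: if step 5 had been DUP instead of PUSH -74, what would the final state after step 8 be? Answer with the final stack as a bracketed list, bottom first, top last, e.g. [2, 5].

(re-executing from step 5 with the substitution; state before step 5: [-224, 87])
5 | DUP | [-224, 87, 87]
6 | SWAP | [-224, 87, 87]
7 | PUSH -16 | [-224, 87, 87, -16]
8 | SUB | [-224, 87, 103]

[-224, 87, 103]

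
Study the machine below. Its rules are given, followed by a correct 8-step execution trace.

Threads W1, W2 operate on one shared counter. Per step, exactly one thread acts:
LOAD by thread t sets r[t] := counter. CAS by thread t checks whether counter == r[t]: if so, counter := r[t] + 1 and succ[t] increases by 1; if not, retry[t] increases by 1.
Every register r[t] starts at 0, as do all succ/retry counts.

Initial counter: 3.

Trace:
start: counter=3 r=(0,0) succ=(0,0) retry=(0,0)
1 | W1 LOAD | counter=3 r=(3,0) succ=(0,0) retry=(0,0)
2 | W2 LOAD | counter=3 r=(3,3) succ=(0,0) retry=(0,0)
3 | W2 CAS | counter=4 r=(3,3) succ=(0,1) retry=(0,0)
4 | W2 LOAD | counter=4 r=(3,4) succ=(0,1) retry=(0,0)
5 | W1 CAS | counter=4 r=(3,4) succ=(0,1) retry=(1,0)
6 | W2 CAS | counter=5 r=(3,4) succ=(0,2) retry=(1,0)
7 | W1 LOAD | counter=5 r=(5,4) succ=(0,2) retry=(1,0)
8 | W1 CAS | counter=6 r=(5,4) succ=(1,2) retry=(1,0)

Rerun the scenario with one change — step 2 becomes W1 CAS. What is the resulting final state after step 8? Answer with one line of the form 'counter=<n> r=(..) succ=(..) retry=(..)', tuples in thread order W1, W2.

(re-executing from step 2 with the substitution; state before step 2: counter=3 r=(3,0) succ=(0,0) retry=(0,0))
2 | W1 CAS | counter=4 r=(3,0) succ=(1,0) retry=(0,0)
3 | W2 CAS | counter=4 r=(3,0) succ=(1,0) retry=(0,1)
4 | W2 LOAD | counter=4 r=(3,4) succ=(1,0) retry=(0,1)
5 | W1 CAS | counter=4 r=(3,4) succ=(1,0) retry=(1,1)
6 | W2 CAS | counter=5 r=(3,4) succ=(1,1) retry=(1,1)
7 | W1 LOAD | counter=5 r=(5,4) succ=(1,1) retry=(1,1)
8 | W1 CAS | counter=6 r=(5,4) succ=(2,1) retry=(1,1)

counter=6 r=(5,4) succ=(2,1) retry=(1,1)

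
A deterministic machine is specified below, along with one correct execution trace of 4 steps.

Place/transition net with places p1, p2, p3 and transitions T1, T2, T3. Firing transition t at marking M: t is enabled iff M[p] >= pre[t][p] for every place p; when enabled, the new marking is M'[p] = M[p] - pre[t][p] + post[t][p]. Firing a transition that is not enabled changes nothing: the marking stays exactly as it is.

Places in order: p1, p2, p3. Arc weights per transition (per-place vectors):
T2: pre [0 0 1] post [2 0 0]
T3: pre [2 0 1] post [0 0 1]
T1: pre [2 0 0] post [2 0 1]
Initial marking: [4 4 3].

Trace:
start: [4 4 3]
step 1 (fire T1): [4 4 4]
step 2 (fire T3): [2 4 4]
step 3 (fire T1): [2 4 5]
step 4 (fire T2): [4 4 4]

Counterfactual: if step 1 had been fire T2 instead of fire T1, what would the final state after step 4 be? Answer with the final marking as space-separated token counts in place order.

(re-executing from step 1 with the substitution; state before step 1: [4 4 3])
step 1 (fire T2): [6 4 2]
step 2 (fire T3): [4 4 2]
step 3 (fire T1): [4 4 3]
step 4 (fire T2): [6 4 2]

6 4 2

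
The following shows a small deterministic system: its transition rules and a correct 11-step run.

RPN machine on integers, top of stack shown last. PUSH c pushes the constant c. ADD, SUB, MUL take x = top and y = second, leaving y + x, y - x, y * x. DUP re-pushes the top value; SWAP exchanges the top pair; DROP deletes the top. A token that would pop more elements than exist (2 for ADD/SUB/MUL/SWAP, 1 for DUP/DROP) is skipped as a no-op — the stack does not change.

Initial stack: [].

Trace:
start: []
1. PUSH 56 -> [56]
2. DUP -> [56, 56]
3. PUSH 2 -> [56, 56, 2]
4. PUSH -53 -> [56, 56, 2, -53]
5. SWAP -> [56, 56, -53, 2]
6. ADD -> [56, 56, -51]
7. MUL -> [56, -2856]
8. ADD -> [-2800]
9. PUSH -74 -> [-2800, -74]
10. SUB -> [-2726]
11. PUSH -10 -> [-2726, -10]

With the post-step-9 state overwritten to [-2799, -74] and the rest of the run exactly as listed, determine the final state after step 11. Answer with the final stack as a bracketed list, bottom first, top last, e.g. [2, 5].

[-2725, -10]

state after step 9 := [-2799, -74]
10. SUB -> [-2725]
11. PUSH -10 -> [-2725, -10]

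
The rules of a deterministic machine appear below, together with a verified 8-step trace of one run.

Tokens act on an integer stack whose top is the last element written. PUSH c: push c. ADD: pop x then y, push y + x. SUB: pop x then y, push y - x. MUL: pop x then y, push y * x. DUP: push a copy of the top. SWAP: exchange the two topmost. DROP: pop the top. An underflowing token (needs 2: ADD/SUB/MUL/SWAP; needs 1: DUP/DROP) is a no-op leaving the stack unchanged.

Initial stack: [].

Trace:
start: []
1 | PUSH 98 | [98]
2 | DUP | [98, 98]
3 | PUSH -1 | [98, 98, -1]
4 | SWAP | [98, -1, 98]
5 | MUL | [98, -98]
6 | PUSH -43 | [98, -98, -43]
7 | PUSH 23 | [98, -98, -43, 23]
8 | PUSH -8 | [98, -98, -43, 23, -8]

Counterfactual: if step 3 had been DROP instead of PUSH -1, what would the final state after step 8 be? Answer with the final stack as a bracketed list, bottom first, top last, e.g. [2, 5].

[98, -43, 23, -8]

(re-executing from step 3 with the substitution; state before step 3: [98, 98])
3 | DROP | [98]
4 | SWAP | [98]
5 | MUL | [98]
6 | PUSH -43 | [98, -43]
7 | PUSH 23 | [98, -43, 23]
8 | PUSH -8 | [98, -43, 23, -8]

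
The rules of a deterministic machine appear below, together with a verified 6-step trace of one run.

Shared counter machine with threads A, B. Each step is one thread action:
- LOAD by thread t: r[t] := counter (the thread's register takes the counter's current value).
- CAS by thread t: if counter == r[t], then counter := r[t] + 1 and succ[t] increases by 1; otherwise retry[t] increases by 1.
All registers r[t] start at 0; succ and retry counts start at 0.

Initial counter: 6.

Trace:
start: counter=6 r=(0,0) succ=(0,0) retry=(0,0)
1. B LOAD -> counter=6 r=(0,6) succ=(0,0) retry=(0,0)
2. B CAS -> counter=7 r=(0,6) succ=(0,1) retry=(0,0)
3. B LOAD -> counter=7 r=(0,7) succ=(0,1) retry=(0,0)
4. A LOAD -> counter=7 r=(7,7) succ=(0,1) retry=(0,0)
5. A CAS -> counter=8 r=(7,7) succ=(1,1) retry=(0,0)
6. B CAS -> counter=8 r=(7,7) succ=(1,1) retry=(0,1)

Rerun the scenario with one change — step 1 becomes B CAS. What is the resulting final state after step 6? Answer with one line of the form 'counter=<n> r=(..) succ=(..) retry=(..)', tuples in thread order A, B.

counter=7 r=(6,6) succ=(1,0) retry=(0,3)

(re-executing from step 1 with the substitution; state before step 1: counter=6 r=(0,0) succ=(0,0) retry=(0,0))
1. B CAS -> counter=6 r=(0,0) succ=(0,0) retry=(0,1)
2. B CAS -> counter=6 r=(0,0) succ=(0,0) retry=(0,2)
3. B LOAD -> counter=6 r=(0,6) succ=(0,0) retry=(0,2)
4. A LOAD -> counter=6 r=(6,6) succ=(0,0) retry=(0,2)
5. A CAS -> counter=7 r=(6,6) succ=(1,0) retry=(0,2)
6. B CAS -> counter=7 r=(6,6) succ=(1,0) retry=(0,3)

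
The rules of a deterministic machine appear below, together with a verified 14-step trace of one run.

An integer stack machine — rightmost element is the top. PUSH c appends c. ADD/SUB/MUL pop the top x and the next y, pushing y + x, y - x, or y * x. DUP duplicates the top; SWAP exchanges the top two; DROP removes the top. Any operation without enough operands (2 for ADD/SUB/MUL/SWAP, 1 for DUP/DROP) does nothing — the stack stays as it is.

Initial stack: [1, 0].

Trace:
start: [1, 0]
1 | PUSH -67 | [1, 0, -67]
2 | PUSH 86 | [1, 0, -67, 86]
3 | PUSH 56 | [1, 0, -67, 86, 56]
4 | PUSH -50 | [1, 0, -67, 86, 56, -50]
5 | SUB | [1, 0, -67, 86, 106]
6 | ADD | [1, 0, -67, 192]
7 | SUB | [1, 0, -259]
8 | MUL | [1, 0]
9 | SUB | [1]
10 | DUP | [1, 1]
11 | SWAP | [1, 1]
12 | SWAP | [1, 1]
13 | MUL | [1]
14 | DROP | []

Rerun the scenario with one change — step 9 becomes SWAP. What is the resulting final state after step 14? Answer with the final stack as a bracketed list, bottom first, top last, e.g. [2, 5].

(re-executing from step 9 with the substitution; state before step 9: [1, 0])
9 | SWAP | [0, 1]
10 | DUP | [0, 1, 1]
11 | SWAP | [0, 1, 1]
12 | SWAP | [0, 1, 1]
13 | MUL | [0, 1]
14 | DROP | [0]

[0]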